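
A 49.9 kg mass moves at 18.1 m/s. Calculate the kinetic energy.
KE = ½mv² = ½(49.9)(18.1)² = 8174 J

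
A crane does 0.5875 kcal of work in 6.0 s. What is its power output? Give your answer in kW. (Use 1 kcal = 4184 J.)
Convert to SI: W = 2458.1 J, t = 6.0 s
P = W/t = 2458.1/6.0 = 409.683 W = 0.4097 kW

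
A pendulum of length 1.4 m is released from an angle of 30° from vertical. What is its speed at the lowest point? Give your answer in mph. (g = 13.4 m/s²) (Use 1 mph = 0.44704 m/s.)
h = L(1 − cosθ) = 1.4(1 − cos30°) = 0.187564 m
v = √(2gh) = √(2·13.4·0.187564) = 2.24204 m/s = 5.015 mph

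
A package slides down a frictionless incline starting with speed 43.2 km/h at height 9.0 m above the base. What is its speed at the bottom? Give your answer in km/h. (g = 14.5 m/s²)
Convert to SI: v₀ = 12.0 m/s, h = 9.0 m
½mv₀² + mgh = ½mv² ⇒ v = √(v₀² + 2gh) = √(12.0² + 2·14.5·9.0) = 20.1246 m/s = 72.45 km/h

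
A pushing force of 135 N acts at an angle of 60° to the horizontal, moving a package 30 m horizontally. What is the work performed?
W = F·d·cosθ = (135)(30)cos(60°) = 2025 J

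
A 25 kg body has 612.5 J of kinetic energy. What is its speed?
v = √(2·KE/m) = √(2·612.5/25) = 7.0 m/s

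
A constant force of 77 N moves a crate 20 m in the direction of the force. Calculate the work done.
W = F·d = (77)(20) = 1540 J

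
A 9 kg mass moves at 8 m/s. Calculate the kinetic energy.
KE = ½mv² = ½(9)(8)² = 288.0 J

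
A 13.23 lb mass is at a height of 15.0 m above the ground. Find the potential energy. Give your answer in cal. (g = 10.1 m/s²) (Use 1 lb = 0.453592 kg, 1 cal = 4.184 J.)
Convert to SI: m = 6.00102 kg, h = 15.0 m
PE = mgh = (6.00102)(10.1)(15.0) = 909.155 J = 217.3 cal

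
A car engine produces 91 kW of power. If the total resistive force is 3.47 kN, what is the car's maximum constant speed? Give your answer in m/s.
Convert to SI: F = 3470.0 N
P = Fv ⇒ v = P/F = 91000 W/3470.0 N = 26.22 m/s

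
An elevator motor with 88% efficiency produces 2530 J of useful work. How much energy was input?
W_in = W_out/η = 2530/0.88 = 2875 J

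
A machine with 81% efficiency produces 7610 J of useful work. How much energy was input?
W_in = W_out/η = 7610/0.81 = 9395 J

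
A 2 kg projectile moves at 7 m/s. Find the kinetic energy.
KE = ½mv² = ½(2)(7)² = 49.0 J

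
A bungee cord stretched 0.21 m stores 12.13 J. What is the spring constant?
k = 2·PE/x² = 2·12.13/(0.21)² = 550.1 N/m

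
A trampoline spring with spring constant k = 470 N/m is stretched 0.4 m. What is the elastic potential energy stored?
PE = ½kx² = ½(470)(0.4)² = 37.6 J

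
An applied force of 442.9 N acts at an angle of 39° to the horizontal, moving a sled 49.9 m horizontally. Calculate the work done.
W = F·d·cosθ = (442.9)(49.9)cos(39°) = 17180 J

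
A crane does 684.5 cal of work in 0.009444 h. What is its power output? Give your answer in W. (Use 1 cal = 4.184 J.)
Convert to SI: W = 2863.95 J, t = 33.9984 s
P = W/t = 2863.95/33.9984 = 84.24 W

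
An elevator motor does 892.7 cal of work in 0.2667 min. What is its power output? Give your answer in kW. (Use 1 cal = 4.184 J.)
Convert to SI: W = 3735.06 J, t = 16.002 s
P = W/t = 3735.06/16.002 = 233.412 W = 0.2334 kW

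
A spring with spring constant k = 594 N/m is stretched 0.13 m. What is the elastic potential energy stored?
PE = ½kx² = ½(594)(0.13)² = 5.019 J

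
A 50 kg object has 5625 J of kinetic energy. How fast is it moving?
v = √(2·KE/m) = √(2·5625/50) = 15.0 m/s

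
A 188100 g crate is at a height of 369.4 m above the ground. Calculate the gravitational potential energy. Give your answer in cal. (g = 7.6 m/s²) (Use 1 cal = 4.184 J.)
Convert to SI: m = 188.1 kg, h = 369.4 m
PE = mgh = (188.1)(7.6)(369.4) = 528079 J = 126200 cal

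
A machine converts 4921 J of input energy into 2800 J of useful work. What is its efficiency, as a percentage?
η = W_out/W_in = 2800/4921 = 56.9%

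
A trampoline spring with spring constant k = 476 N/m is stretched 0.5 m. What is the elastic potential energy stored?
PE = ½kx² = ½(476)(0.5)² = 59.5 J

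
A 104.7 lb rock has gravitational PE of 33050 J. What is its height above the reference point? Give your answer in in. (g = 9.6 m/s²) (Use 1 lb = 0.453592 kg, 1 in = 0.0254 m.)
Convert to SI: m = 47.4911 kg, PE = 33050.0 J
h = PE/(mg) = 33050.0/(47.4911·9.6) = 72.4917 m = 2854 in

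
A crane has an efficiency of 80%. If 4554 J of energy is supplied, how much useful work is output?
W_out = η·W_in = 0.8·4554 = 3643.2 J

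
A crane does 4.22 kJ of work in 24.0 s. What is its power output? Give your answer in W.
Convert to SI: W = 4220.0 J, t = 24.0 s
P = W/t = 4220.0/24.0 = 175.8 W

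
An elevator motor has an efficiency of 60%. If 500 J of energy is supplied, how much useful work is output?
W_out = η·W_in = 0.6·500 = 300.0 J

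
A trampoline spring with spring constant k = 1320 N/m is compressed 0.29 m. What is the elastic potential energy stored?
PE = ½kx² = ½(1320)(0.29)² = 55.51 J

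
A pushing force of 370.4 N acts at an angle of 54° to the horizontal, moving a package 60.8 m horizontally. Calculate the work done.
W = F·d·cosθ = (370.4)(60.8)cos(54°) = 13240 J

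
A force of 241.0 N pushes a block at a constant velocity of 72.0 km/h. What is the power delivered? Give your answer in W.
Convert to SI: F = 241.0 N, v = 20.0 m/s
P = Fv = (241.0)(20.0) = 4820 W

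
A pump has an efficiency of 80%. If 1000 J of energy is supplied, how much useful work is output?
W_out = η·W_in = 0.8·1000 = 800.0 J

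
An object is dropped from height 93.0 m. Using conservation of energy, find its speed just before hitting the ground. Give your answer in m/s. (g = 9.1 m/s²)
mgh = ½mv² ⇒ v = √(2gh) = √(2·9.1·93.0) = 41.14 m/s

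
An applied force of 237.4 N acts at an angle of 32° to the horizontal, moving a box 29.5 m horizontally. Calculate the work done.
W = F·d·cosθ = (237.4)(29.5)cos(32°) = 5939 J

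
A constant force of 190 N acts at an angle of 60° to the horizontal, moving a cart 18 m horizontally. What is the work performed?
W = F·d·cosθ = (190)(18)cos(60°) = 1710 J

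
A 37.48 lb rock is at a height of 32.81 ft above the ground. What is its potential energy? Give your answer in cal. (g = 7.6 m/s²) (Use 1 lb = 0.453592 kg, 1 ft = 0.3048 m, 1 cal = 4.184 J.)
Convert to SI: m = 17.0006 kg, h = 10.0005 m
PE = mgh = (17.0006)(7.6)(10.0005) = 1292.11 J = 308.8 cal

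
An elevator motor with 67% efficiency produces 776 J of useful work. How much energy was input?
W_in = W_out/η = 776/0.67 = 1158 J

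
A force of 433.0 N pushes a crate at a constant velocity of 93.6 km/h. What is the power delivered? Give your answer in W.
Convert to SI: F = 433.0 N, v = 26.0 m/s
P = Fv = (433.0)(26.0) = 11260 W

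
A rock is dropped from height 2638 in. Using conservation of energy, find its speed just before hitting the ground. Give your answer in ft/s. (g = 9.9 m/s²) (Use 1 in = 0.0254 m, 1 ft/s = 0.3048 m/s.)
Convert to SI: h = 67.0052 m
mgh = ½mv² ⇒ v = √(2gh) = √(2·9.9·67.0052) = 36.4239 m/s = 119.5 ft/s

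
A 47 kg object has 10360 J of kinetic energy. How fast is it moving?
v = √(2·KE/m) = √(2·10360/47) = 21.0 m/s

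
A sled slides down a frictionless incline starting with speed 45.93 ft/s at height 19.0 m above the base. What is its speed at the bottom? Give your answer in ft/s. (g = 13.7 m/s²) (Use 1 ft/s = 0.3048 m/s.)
Convert to SI: v₀ = 13.9995 m/s, h = 19.0 m
½mv₀² + mgh = ½mv² ⇒ v = √(v₀² + 2gh) = √(13.9995² + 2·13.7·19.0) = 26.7691 m/s = 87.83 ft/s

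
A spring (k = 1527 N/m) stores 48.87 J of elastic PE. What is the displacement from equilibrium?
x = √(2·PE/k) = √(2·48.87/1527) = 0.253 m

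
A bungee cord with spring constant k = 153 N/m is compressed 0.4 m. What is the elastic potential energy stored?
PE = ½kx² = ½(153)(0.4)² = 12.24 J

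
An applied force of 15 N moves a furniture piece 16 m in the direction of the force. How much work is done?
W = F·d = (15)(16) = 240.0 J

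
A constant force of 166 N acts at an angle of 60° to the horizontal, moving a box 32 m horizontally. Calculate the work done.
W = F·d·cosθ = (166)(32)cos(60°) = 2656 J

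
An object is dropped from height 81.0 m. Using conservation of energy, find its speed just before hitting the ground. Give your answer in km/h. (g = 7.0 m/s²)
mgh = ½mv² ⇒ v = √(2gh) = √(2·7.0·81.0) = 33.6749 m/s = 121.2 km/h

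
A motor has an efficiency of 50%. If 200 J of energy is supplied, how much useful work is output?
W_out = η·W_in = 0.5·200 = 100.0 J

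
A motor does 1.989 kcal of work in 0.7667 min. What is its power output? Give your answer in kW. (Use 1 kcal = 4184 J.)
Convert to SI: W = 8321.98 J, t = 46.002 s
P = W/t = 8321.98/46.002 = 180.905 W = 0.1809 kW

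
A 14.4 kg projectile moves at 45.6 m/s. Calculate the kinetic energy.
KE = ½mv² = ½(14.4)(45.6)² = 14970 J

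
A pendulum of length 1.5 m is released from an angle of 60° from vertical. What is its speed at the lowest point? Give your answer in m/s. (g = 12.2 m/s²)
h = L(1 − cosθ) = 1.5(1 − cos60°) = 0.75 m
v = √(2gh) = √(2·12.2·0.75) = 4.278 m/s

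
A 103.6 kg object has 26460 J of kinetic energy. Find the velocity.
v = √(2·KE/m) = √(2·26460/103.6) = 22.6 m/s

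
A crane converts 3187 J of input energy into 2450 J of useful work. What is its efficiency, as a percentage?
η = W_out/W_in = 2450/3187 = 76.87%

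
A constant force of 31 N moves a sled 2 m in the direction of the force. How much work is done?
W = F·d = (31)(2) = 62.0 J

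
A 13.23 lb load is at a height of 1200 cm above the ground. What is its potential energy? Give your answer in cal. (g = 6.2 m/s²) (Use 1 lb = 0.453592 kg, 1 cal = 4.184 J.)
Convert to SI: m = 6.00102 kg, h = 12.0 m
PE = mgh = (6.00102)(6.2)(12.0) = 446.476 J = 106.7 cal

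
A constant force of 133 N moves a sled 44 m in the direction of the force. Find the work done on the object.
W = F·d = (133)(44) = 5852 J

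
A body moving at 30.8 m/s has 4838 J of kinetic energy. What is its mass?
m = 2·KE/v² = 2·4838/(30.8)² = 10.2 kg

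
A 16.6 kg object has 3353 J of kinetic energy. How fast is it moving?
v = √(2·KE/m) = √(2·3353/16.6) = 20.1 m/s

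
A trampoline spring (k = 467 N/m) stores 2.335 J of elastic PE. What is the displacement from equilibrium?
x = √(2·PE/k) = √(2·2.335/467) = 0.1 m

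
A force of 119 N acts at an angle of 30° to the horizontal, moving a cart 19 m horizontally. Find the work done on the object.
W = F·d·cosθ = (119)(19)cos(30°) = 1958 J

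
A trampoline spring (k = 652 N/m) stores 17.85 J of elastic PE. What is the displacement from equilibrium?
x = √(2·PE/k) = √(2·17.85/652) = 0.234 m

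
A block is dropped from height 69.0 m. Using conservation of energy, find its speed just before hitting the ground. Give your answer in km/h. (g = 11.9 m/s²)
mgh = ½mv² ⇒ v = √(2gh) = √(2·11.9·69.0) = 40.5241 m/s = 145.9 km/h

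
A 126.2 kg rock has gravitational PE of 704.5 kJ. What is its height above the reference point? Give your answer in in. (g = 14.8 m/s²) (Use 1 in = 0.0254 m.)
Convert to SI: m = 126.2 kg, PE = 704500 J
h = PE/(mg) = 704500/(126.2·14.8) = 377.19 m = 14850 in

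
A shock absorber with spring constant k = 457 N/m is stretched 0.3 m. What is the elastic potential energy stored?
PE = ½kx² = ½(457)(0.3)² = 20.57 J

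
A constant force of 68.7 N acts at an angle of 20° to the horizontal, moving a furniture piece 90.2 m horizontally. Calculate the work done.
W = F·d·cosθ = (68.7)(90.2)cos(20°) = 5823 J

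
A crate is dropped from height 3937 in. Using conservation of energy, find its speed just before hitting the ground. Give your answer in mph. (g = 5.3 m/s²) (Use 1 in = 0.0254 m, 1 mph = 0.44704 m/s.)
Convert to SI: h = 99.9998 m
mgh = ½mv² ⇒ v = √(2gh) = √(2·5.3·99.9998) = 32.5576 m/s = 72.83 mph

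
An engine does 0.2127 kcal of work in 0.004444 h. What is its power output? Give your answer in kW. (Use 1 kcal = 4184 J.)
Convert to SI: W = 889.937 J, t = 15.9984 s
P = W/t = 889.937/15.9984 = 55.6266 W = 0.05563 kW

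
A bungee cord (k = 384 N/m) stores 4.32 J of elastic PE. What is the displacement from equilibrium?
x = √(2·PE/k) = √(2·4.32/384) = 0.15 m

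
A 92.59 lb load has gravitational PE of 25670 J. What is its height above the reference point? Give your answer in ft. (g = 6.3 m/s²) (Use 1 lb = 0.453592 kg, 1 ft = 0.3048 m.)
Convert to SI: m = 41.9981 kg, PE = 25670.0 J
h = PE/(mg) = 25670.0/(41.9981·6.3) = 97.0188 m = 318.3 ft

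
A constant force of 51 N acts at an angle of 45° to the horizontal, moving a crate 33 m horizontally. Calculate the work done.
W = F·d·cosθ = (51)(33)cos(45°) = 1190 J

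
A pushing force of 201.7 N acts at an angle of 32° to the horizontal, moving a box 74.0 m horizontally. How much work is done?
W = F·d·cosθ = (201.7)(74.0)cos(32°) = 12660 J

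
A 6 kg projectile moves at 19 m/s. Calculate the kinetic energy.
KE = ½mv² = ½(6)(19)² = 1083.0 J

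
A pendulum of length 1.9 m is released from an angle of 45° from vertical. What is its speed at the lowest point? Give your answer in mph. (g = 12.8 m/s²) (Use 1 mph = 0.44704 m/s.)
h = L(1 − cosθ) = 1.9(1 − cos45°) = 0.556497 m
v = √(2gh) = √(2·12.8·0.556497) = 3.77443 m/s = 8.443 mph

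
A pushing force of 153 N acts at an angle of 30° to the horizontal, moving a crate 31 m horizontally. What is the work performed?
W = F·d·cosθ = (153)(31)cos(30°) = 4108 J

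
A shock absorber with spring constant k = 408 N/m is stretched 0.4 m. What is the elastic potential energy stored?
PE = ½kx² = ½(408)(0.4)² = 32.64 J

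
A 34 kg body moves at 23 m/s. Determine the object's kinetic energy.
KE = ½mv² = ½(34)(23)² = 8993.0 J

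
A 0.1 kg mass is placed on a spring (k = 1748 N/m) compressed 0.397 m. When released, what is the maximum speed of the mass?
½kx² = ½mv² ⇒ v = x√(k/m) = (0.397)√(1748/0.1) = 52.49 m/s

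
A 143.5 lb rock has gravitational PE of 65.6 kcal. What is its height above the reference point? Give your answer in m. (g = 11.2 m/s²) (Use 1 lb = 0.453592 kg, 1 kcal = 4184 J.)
Convert to SI: m = 65.0905 kg, PE = 274470 J
h = PE/(mg) = 274470/(65.0905·11.2) = 376.5 m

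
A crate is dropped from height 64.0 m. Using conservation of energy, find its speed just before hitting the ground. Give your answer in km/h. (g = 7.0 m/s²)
mgh = ½mv² ⇒ v = √(2gh) = √(2·7.0·64.0) = 29.9333 m/s = 107.8 km/h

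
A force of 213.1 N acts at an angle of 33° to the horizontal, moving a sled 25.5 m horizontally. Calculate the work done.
W = F·d·cosθ = (213.1)(25.5)cos(33°) = 4557 J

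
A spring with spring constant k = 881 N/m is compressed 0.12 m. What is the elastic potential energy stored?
PE = ½kx² = ½(881)(0.12)² = 6.343 J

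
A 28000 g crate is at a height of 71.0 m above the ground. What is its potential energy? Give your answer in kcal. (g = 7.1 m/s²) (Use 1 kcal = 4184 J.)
Convert to SI: m = 28.0 kg, h = 71.0 m
PE = mgh = (28.0)(7.1)(71.0) = 14114.8 J = 3.374 kcal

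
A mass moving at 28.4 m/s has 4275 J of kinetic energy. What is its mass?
m = 2·KE/v² = 2·4275/(28.4)² = 10.6 kg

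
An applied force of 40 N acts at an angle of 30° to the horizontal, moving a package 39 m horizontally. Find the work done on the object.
W = F·d·cosθ = (40)(39)cos(30°) = 1351 J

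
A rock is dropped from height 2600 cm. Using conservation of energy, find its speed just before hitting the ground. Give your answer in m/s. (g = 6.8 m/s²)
Convert to SI: h = 26.0 m
mgh = ½mv² ⇒ v = √(2gh) = √(2·6.8·26.0) = 18.8 m/s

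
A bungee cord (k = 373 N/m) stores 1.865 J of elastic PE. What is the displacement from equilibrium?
x = √(2·PE/k) = √(2·1.865/373) = 0.1 m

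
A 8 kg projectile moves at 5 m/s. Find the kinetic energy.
KE = ½mv² = ½(8)(5)² = 100.0 J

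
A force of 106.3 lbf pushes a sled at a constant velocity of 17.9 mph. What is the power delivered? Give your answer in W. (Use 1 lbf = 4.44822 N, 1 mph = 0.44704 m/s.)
Convert to SI: F = 472.846 N, v = 8.00202 m/s
P = Fv = (472.846)(8.00202) = 3784 W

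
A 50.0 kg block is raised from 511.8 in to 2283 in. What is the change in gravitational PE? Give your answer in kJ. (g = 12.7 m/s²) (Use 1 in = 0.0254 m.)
Convert to SI: m = 50.0 kg, Δh = 44.9885 m
ΔPE = mgΔh = (50.0)(12.7)(44.9885) = 28567.7 J = 28.57 kJ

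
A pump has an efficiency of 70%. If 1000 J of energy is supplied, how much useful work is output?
W_out = η·W_in = 0.7·1000 = 700.0 J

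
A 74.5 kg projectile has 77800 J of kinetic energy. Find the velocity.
v = √(2·KE/m) = √(2·77800/74.5) = 45.7 m/s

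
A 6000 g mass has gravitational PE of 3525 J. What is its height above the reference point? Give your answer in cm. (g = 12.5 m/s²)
Convert to SI: m = 6.0 kg, PE = 3525.0 J
h = PE/(mg) = 3525.0/(6.0·12.5) = 47.0 m = 4700 cm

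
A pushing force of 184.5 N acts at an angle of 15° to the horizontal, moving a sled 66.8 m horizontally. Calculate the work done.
W = F·d·cosθ = (184.5)(66.8)cos(15°) = 11900 J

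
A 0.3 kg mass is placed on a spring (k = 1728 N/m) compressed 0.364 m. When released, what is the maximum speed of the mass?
½kx² = ½mv² ⇒ v = x√(k/m) = (0.364)√(1728/0.3) = 27.63 m/s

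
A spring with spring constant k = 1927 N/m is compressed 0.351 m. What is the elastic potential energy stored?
PE = ½kx² = ½(1927)(0.351)² = 118.7 J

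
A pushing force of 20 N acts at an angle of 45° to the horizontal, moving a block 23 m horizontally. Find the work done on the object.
W = F·d·cosθ = (20)(23)cos(45°) = 325.3 J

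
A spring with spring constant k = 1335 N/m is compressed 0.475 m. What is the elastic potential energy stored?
PE = ½kx² = ½(1335)(0.475)² = 150.6 J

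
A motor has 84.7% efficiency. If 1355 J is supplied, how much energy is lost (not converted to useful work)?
W_lost = W_in(1 − η) = 1355·(1 − 0.847) = 207.3 J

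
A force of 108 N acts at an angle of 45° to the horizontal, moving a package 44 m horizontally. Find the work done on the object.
W = F·d·cosθ = (108)(44)cos(45°) = 3360 J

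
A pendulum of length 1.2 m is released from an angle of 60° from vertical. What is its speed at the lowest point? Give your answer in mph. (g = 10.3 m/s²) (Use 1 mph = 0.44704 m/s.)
h = L(1 − cosθ) = 1.2(1 − cos60°) = 0.6 m
v = √(2gh) = √(2·10.3·0.6) = 3.51568 m/s = 7.864 mph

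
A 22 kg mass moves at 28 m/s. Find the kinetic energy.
KE = ½mv² = ½(22)(28)² = 8624.0 J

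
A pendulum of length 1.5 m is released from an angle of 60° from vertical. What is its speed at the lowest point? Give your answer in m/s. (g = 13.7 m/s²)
h = L(1 − cosθ) = 1.5(1 − cos60°) = 0.75 m
v = √(2gh) = √(2·13.7·0.75) = 4.533 m/s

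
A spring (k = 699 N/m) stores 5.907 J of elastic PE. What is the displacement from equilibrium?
x = √(2·PE/k) = √(2·5.907/699) = 0.13 m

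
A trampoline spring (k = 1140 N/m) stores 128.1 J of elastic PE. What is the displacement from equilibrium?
x = √(2·PE/k) = √(2·128.1/1140) = 0.4741 m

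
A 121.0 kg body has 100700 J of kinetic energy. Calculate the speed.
v = √(2·KE/m) = √(2·100700/121.0) = 40.8 m/s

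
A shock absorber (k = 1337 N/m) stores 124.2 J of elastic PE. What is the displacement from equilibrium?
x = √(2·PE/k) = √(2·124.2/1337) = 0.431 m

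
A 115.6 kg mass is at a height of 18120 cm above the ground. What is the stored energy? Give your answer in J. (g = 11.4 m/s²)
Convert to SI: m = 115.6 kg, h = 181.2 m
PE = mgh = (115.6)(11.4)(181.2) = 238800 J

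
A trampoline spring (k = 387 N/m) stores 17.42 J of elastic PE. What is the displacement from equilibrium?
x = √(2·PE/k) = √(2·17.42/387) = 0.3 m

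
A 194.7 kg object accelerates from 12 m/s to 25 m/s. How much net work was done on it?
W = ΔKE = ½m(v₂² − v₁²) = ½(194.7)(25² − 12²) = 46825.35 J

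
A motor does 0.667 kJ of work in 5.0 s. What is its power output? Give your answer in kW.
Convert to SI: W = 667.0 J, t = 5.0 s
P = W/t = 667.0/5.0 = 133.4 W = 0.1334 kW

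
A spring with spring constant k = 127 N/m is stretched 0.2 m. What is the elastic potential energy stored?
PE = ½kx² = ½(127)(0.2)² = 2.54 J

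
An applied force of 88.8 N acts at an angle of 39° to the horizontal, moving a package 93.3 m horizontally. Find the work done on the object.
W = F·d·cosθ = (88.8)(93.3)cos(39°) = 6439 J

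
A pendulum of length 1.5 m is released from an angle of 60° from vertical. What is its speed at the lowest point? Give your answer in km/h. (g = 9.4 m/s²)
h = L(1 − cosθ) = 1.5(1 − cos60°) = 0.75 m
v = √(2gh) = √(2·9.4·0.75) = 3.755 m/s = 13.52 km/h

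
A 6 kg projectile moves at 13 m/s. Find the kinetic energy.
KE = ½mv² = ½(6)(13)² = 507.0 J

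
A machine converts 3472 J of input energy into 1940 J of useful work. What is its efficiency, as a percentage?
η = W_out/W_in = 1940/3472 = 55.88%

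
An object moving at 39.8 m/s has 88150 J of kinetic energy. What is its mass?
m = 2·KE/v² = 2·88150/(39.8)² = 111.3 kg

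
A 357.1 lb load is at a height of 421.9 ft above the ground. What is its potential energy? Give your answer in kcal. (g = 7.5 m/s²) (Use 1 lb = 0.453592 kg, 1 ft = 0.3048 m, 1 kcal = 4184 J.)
Convert to SI: m = 161.978 kg, h = 128.595 m
PE = mgh = (161.978)(7.5)(128.595) = 156222 J = 37.34 kcal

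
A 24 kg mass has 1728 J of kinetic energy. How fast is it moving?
v = √(2·KE/m) = √(2·1728/24) = 12.0 m/s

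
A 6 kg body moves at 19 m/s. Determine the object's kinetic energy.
KE = ½mv² = ½(6)(19)² = 1083.0 J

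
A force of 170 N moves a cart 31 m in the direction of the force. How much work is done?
W = F·d = (170)(31) = 5270 J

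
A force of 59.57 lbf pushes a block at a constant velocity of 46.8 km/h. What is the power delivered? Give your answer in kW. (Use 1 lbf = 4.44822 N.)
Convert to SI: F = 264.98 N, v = 13.0 m/s
P = Fv = (264.98)(13.0) = 3444.75 W = 3.445 kW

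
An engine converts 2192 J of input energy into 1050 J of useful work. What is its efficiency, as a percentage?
η = W_out/W_in = 1050/2192 = 47.9%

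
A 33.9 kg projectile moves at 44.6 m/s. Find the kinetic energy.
KE = ½mv² = ½(33.9)(44.6)² = 33720 J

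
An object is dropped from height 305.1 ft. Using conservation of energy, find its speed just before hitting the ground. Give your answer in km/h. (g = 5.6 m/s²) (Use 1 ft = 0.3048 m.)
Convert to SI: h = 92.9945 m
mgh = ½mv² ⇒ v = √(2gh) = √(2·5.6·92.9945) = 32.2729 m/s = 116.2 km/h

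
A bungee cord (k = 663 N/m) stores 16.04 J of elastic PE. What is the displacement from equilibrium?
x = √(2·PE/k) = √(2·16.04/663) = 0.22 m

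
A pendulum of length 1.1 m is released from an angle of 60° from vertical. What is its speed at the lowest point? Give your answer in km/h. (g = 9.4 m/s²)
h = L(1 − cosθ) = 1.1(1 − cos60°) = 0.55 m
v = √(2gh) = √(2·9.4·0.55) = 3.21559 m/s = 11.58 km/h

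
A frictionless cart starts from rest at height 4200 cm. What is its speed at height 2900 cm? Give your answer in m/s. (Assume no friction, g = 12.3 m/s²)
Convert to SI: h₁−h₂ = 13.0 m
mgh₁ = mgh₂ + ½mv² ⇒ v = √(2g(h₁−h₂)) = √(2·12.3·13.0) = 17.88 m/s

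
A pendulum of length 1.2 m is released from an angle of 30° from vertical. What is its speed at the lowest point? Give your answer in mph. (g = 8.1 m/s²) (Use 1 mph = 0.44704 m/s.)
h = L(1 − cosθ) = 1.2(1 − cos30°) = 0.16077 m
v = √(2gh) = √(2·8.1·0.16077) = 1.61384 m/s = 3.61 mph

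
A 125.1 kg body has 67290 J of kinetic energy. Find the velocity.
v = √(2·KE/m) = √(2·67290/125.1) = 32.8 m/s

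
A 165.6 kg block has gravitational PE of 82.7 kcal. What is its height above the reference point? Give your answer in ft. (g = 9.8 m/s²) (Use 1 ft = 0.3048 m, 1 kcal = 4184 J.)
Convert to SI: m = 165.6 kg, PE = 346017 J
h = PE/(mg) = 346017/(165.6·9.8) = 213.212 m = 699.5 ft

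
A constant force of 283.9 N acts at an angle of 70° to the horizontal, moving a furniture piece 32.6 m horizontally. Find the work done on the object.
W = F·d·cosθ = (283.9)(32.6)cos(70°) = 3165 J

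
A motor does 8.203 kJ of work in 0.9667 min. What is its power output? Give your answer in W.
Convert to SI: W = 8203.0 J, t = 58.002 s
P = W/t = 8203.0/58.002 = 141.4 W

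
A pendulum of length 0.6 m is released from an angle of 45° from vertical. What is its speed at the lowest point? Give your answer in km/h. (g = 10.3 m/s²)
h = L(1 − cosθ) = 0.6(1 − cos45°) = 0.175736 m
v = √(2gh) = √(2·10.3·0.175736) = 1.90267 m/s = 6.85 km/h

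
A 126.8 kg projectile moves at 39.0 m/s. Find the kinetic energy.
KE = ½mv² = ½(126.8)(39.0)² = 96430 J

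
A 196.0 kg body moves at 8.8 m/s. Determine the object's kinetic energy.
KE = ½mv² = ½(196.0)(8.8)² = 7589 J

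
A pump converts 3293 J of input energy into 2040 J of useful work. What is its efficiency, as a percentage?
η = W_out/W_in = 2040/3293 = 61.95%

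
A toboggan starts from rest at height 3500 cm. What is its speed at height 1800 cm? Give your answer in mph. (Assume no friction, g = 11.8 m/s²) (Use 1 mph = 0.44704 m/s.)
Convert to SI: h₁−h₂ = 17.0 m
mgh₁ = mgh₂ + ½mv² ⇒ v = √(2g(h₁−h₂)) = √(2·11.8·17.0) = 20.03 m/s = 44.81 mph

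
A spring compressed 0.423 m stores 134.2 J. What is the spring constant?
k = 2·PE/x² = 2·134.2/(0.423)² = 1500 N/m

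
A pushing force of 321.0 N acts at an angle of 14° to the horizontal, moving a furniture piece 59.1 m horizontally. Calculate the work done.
W = F·d·cosθ = (321.0)(59.1)cos(14°) = 18410 J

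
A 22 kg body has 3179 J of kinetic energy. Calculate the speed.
v = √(2·KE/m) = √(2·3179/22) = 17.0 m/s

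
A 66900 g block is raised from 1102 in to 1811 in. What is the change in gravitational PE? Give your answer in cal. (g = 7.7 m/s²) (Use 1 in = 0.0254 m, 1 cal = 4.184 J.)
Convert to SI: m = 66.9 kg, Δh = 18.0086 m
ΔPE = mgΔh = (66.9)(7.7)(18.0086) = 9276.77 J = 2217 cal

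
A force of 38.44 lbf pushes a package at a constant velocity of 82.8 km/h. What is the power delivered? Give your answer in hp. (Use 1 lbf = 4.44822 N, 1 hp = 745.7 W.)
Convert to SI: F = 170.99 N, v = 23.0 m/s
P = Fv = (170.99)(23.0) = 3932.76 W = 5.274 hp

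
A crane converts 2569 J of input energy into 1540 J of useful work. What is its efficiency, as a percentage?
η = W_out/W_in = 1540/2569 = 59.95%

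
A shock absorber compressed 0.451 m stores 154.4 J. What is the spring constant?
k = 2·PE/x² = 2·154.4/(0.451)² = 1518 N/m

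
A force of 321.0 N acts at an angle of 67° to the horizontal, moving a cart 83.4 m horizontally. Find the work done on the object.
W = F·d·cosθ = (321.0)(83.4)cos(67°) = 10460 J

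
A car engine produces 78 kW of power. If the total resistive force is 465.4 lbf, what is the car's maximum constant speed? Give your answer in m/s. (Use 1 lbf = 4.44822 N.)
Convert to SI: F = 2070.2 N
P = Fv ⇒ v = P/F = 78000 W/2070.2 N = 37.68 m/s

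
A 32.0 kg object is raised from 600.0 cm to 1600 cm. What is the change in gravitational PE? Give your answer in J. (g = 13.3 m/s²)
Convert to SI: m = 32.0 kg, Δh = 10.0 m
ΔPE = mgΔh = (32.0)(13.3)(10.0) = 4256 J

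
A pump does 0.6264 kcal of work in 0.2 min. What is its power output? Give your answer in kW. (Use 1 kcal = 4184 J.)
Convert to SI: W = 2620.86 J, t = 12.0 s
P = W/t = 2620.86/12.0 = 218.405 W = 0.2184 kW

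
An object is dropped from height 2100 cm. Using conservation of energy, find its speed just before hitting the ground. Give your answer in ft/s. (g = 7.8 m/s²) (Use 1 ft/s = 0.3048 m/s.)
Convert to SI: h = 21.0 m
mgh = ½mv² ⇒ v = √(2gh) = √(2·7.8·21.0) = 18.0997 m/s = 59.38 ft/s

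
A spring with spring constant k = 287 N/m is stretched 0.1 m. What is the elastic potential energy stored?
PE = ½kx² = ½(287)(0.1)² = 1.435 J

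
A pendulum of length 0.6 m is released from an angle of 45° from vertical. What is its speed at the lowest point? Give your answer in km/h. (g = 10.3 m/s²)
h = L(1 − cosθ) = 0.6(1 − cos45°) = 0.175736 m
v = √(2gh) = √(2·10.3·0.175736) = 1.90267 m/s = 6.85 km/h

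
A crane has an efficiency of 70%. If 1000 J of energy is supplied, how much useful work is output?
W_out = η·W_in = 0.7·1000 = 700.0 J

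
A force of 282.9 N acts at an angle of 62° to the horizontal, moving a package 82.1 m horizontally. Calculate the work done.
W = F·d·cosθ = (282.9)(82.1)cos(62°) = 10900 J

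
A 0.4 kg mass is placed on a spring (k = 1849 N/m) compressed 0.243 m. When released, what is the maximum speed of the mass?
½kx² = ½mv² ⇒ v = x√(k/m) = (0.243)√(1849/0.4) = 16.52 m/s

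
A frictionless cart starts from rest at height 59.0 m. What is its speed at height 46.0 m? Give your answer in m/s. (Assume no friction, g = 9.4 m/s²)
mgh₁ = mgh₂ + ½mv² ⇒ v = √(2g(h₁−h₂)) = √(2·9.4·13.0) = 15.63 m/s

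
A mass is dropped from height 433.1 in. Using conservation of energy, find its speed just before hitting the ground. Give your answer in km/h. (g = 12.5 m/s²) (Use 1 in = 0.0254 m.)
Convert to SI: h = 11.0007 m
mgh = ½mv² ⇒ v = √(2gh) = √(2·12.5·11.0007) = 16.5837 m/s = 59.7 km/h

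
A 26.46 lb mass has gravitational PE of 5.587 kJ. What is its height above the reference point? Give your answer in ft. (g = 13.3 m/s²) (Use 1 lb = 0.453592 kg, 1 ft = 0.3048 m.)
Convert to SI: m = 12.002 kg, PE = 5587.0 J
h = PE/(mg) = 5587.0/(12.002·13.3) = 35.0003 m = 114.8 ft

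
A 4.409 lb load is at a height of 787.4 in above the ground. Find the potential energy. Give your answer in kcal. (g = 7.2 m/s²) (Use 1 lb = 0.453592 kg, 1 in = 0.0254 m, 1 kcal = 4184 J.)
Convert to SI: m = 1.99989 kg, h = 20.0 m
PE = mgh = (1.99989)(7.2)(20.0) = 287.983 J = 0.06883 kcal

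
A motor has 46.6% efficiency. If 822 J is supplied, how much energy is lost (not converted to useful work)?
W_lost = W_in(1 − η) = 822·(1 − 0.466) = 438.9 J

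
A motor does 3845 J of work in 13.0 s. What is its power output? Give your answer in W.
P = W/t = 3845.0/13.0 = 295.8 W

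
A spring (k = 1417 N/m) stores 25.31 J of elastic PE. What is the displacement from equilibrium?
x = √(2·PE/k) = √(2·25.31/1417) = 0.189 m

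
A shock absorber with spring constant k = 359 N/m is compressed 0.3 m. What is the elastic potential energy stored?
PE = ½kx² = ½(359)(0.3)² = 16.16 J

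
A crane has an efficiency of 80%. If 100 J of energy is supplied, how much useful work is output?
W_out = η·W_in = 0.8·100 = 80.0 J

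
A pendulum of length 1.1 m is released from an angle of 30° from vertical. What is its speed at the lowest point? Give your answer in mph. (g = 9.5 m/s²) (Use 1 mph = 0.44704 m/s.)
h = L(1 − cosθ) = 1.1(1 − cos30°) = 0.147372 m
v = √(2gh) = √(2·9.5·0.147372) = 1.67334 m/s = 3.743 mph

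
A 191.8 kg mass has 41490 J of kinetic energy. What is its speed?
v = √(2·KE/m) = √(2·41490/191.8) = 20.8 m/s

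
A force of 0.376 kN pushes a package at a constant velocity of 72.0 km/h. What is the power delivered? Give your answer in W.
Convert to SI: F = 376.0 N, v = 20.0 m/s
P = Fv = (376.0)(20.0) = 7520 W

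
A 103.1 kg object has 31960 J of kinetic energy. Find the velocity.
v = √(2·KE/m) = √(2·31960/103.1) = 24.9 m/s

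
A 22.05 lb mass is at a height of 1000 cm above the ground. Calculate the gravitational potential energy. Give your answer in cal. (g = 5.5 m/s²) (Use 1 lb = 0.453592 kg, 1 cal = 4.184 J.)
Convert to SI: m = 10.0017 kg, h = 10.0 m
PE = mgh = (10.0017)(5.5)(10.0) = 550.094 J = 131.5 cal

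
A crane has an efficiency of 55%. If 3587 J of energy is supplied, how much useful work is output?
W_out = η·W_in = 0.55·3587 = 1972.85 J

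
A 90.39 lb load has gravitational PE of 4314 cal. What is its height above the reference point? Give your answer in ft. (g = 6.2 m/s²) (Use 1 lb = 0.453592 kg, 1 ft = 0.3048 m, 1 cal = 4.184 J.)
Convert to SI: m = 41.0002 kg, PE = 18049.8 J
h = PE/(mg) = 18049.8/(41.0002·6.2) = 71.0059 m = 233.0 ft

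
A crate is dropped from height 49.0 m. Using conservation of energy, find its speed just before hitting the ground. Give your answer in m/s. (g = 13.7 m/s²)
mgh = ½mv² ⇒ v = √(2gh) = √(2·13.7·49.0) = 36.64 m/s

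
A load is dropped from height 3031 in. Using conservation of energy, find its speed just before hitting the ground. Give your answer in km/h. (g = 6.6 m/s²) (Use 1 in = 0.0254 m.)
Convert to SI: h = 76.9874 m
mgh = ½mv² ⇒ v = √(2gh) = √(2·6.6·76.9874) = 31.8784 m/s = 114.8 km/h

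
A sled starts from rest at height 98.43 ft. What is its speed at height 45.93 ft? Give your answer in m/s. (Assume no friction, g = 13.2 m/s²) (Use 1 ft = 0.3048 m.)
Convert to SI: h₁−h₂ = 16.002 m
mgh₁ = mgh₂ + ½mv² ⇒ v = √(2g(h₁−h₂)) = √(2·13.2·16.002) = 20.55 m/s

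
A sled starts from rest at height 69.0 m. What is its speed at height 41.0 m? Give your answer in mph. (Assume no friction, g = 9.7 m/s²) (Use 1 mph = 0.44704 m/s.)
mgh₁ = mgh₂ + ½mv² ⇒ v = √(2g(h₁−h₂)) = √(2·9.7·28.0) = 23.3067 m/s = 52.14 mph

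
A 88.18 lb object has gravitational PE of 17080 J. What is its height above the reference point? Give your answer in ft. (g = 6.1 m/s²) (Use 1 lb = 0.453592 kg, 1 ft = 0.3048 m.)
Convert to SI: m = 39.9977 kg, PE = 17080.0 J
h = PE/(mg) = 17080.0/(39.9977·6.1) = 70.004 m = 229.7 ft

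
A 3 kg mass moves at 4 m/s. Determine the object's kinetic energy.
KE = ½mv² = ½(3)(4)² = 24.0 J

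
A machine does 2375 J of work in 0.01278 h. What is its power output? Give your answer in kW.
Convert to SI: W = 2375.0 J, t = 46.008 s
P = W/t = 2375.0/46.008 = 51.6215 W = 0.05162 kW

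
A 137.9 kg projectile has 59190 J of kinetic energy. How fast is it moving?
v = √(2·KE/m) = √(2·59190/137.9) = 29.3 m/s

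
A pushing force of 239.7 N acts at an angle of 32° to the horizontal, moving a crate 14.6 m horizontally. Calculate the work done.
W = F·d·cosθ = (239.7)(14.6)cos(32°) = 2968 J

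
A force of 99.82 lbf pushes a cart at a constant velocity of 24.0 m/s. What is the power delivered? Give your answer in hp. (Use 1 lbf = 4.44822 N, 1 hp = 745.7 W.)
Convert to SI: F = 444.021 N, v = 24.0 m/s
P = Fv = (444.021)(24.0) = 10656.5 W = 14.29 hp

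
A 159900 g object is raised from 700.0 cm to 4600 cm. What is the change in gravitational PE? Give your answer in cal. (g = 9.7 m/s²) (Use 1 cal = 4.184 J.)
Convert to SI: m = 159.9 kg, Δh = 39.0 m
ΔPE = mgΔh = (159.9)(9.7)(39.0) = 60490.2 J = 14460 cal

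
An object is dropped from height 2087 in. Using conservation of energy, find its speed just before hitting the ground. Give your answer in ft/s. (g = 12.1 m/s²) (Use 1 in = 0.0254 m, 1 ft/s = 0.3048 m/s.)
Convert to SI: h = 53.0098 m
mgh = ½mv² ⇒ v = √(2gh) = √(2·12.1·53.0098) = 35.8167 m/s = 117.5 ft/s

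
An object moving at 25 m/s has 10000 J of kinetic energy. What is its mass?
m = 2·KE/v² = 2·10000/(25)² = 32.0 kg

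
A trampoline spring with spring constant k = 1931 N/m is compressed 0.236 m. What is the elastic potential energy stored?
PE = ½kx² = ½(1931)(0.236)² = 53.77 J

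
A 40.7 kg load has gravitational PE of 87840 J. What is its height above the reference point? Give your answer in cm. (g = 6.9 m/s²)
h = PE/(mg) = 87840.0/(40.7·6.9) = 312.787 m = 31280 cm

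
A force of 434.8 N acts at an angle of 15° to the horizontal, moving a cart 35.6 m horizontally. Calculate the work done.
W = F·d·cosθ = (434.8)(35.6)cos(15°) = 14950 J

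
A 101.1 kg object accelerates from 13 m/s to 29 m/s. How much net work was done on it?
W = ΔKE = ½m(v₂² − v₁²) = ½(101.1)(29² − 13²) = 33969.6 J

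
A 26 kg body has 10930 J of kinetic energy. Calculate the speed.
v = √(2·KE/m) = √(2·10930/26) = 29.0 m/s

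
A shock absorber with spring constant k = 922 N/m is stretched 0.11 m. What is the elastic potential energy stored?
PE = ½kx² = ½(922)(0.11)² = 5.578 J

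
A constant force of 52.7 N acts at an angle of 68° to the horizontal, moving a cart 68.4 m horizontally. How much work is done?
W = F·d·cosθ = (52.7)(68.4)cos(68°) = 1350 J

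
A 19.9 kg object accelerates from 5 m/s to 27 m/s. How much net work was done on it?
W = ΔKE = ½m(v₂² − v₁²) = ½(19.9)(27² − 5²) = 7004.8 J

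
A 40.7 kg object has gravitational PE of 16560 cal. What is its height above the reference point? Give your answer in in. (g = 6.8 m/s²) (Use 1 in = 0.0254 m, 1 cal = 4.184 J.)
Convert to SI: m = 40.7 kg, PE = 69287.0 J
h = PE/(mg) = 69287.0/(40.7·6.8) = 250.351 m = 9856 in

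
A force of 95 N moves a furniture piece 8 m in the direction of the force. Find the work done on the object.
W = F·d = (95)(8) = 760.0 J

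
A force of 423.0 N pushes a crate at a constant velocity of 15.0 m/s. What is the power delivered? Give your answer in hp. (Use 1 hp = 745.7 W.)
P = Fv = (423.0)(15.0) = 6345.0 W = 8.509 hp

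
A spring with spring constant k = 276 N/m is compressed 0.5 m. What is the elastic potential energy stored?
PE = ½kx² = ½(276)(0.5)² = 34.5 J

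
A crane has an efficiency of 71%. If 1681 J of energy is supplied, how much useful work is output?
W_out = η·W_in = 0.71·1681 = 1193.51 J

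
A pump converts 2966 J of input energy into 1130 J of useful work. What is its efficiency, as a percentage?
η = W_out/W_in = 1130/2966 = 38.1%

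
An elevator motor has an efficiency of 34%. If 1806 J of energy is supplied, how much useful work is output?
W_out = η·W_in = 0.34·1806 = 614.04 J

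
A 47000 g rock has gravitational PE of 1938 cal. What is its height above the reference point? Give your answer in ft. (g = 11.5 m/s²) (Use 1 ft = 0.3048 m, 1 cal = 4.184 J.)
Convert to SI: m = 47.0 kg, PE = 8108.59 J
h = PE/(mg) = 8108.59/(47.0·11.5) = 15.002 m = 49.22 ft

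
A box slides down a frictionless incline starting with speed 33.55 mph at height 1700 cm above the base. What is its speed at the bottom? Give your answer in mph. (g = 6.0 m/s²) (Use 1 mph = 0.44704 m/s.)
Convert to SI: v₀ = 14.9982 m/s, h = 17.0 m
½mv₀² + mgh = ½mv² ⇒ v = √(v₀² + 2gh) = √(14.9982² + 2·6.0·17.0) = 20.711 m/s = 46.33 mph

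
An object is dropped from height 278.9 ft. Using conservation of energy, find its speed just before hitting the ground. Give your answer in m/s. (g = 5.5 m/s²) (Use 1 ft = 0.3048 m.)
Convert to SI: h = 85.0087 m
mgh = ½mv² ⇒ v = √(2gh) = √(2·5.5·85.0087) = 30.58 m/s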